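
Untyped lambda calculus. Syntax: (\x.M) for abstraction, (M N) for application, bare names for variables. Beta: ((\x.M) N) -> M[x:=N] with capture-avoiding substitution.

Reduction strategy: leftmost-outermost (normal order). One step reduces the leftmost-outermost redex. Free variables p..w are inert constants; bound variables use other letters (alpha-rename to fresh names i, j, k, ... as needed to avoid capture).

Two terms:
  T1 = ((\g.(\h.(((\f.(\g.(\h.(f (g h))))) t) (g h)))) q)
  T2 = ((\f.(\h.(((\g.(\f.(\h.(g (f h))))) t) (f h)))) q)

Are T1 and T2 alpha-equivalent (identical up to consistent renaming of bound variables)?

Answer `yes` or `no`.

Term 1: ((\g.(\h.(((\f.(\g.(\h.(f (g h))))) t) (g h)))) q)
Term 2: ((\f.(\h.(((\g.(\f.(\h.(g (f h))))) t) (f h)))) q)
Alpha-equivalence: compare structure up to binder renaming.
Result: True

Answer: yes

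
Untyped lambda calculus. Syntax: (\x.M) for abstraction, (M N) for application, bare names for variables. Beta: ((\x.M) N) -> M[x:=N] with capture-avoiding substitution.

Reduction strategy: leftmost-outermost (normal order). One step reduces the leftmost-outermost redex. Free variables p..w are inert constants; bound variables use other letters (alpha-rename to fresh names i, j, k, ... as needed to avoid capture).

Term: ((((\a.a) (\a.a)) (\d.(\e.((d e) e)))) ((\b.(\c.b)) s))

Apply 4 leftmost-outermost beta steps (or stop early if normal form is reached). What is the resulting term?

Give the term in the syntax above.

Answer: (\e.(((\c.s) e) e))

Derivation:
Step 0: ((((\a.a) (\a.a)) (\d.(\e.((d e) e)))) ((\b.(\c.b)) s))
Step 1: (((\a.a) (\d.(\e.((d e) e)))) ((\b.(\c.b)) s))
Step 2: ((\d.(\e.((d e) e))) ((\b.(\c.b)) s))
Step 3: (\e.((((\b.(\c.b)) s) e) e))
Step 4: (\e.(((\c.s) e) e))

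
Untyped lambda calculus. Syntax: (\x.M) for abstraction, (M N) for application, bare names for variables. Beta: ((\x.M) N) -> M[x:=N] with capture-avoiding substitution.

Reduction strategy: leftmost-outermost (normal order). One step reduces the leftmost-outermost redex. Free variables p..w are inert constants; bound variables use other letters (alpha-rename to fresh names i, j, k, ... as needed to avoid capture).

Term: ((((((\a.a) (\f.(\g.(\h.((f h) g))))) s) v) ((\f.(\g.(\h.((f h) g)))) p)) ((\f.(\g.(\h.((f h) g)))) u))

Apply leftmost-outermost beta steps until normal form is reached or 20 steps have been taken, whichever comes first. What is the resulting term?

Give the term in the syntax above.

Answer: (((s (\g.(\h.((p h) g)))) v) (\g.(\h.((u h) g))))

Derivation:
Step 0: ((((((\a.a) (\f.(\g.(\h.((f h) g))))) s) v) ((\f.(\g.(\h.((f h) g)))) p)) ((\f.(\g.(\h.((f h) g)))) u))
Step 1: (((((\f.(\g.(\h.((f h) g)))) s) v) ((\f.(\g.(\h.((f h) g)))) p)) ((\f.(\g.(\h.((f h) g)))) u))
Step 2: ((((\g.(\h.((s h) g))) v) ((\f.(\g.(\h.((f h) g)))) p)) ((\f.(\g.(\h.((f h) g)))) u))
Step 3: (((\h.((s h) v)) ((\f.(\g.(\h.((f h) g)))) p)) ((\f.(\g.(\h.((f h) g)))) u))
Step 4: (((s ((\f.(\g.(\h.((f h) g)))) p)) v) ((\f.(\g.(\h.((f h) g)))) u))
Step 5: (((s (\g.(\h.((p h) g)))) v) ((\f.(\g.(\h.((f h) g)))) u))
Step 6: (((s (\g.(\h.((p h) g)))) v) (\g.(\h.((u h) g))))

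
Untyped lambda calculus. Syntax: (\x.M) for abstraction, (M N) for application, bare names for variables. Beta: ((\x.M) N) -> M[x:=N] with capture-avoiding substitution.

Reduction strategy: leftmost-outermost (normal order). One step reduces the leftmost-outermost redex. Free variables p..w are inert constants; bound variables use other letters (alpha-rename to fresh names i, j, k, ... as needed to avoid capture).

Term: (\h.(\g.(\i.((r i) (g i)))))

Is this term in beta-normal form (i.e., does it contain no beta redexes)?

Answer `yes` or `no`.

Term: (\h.(\g.(\i.((r i) (g i)))))
No beta redexes found.

Answer: yes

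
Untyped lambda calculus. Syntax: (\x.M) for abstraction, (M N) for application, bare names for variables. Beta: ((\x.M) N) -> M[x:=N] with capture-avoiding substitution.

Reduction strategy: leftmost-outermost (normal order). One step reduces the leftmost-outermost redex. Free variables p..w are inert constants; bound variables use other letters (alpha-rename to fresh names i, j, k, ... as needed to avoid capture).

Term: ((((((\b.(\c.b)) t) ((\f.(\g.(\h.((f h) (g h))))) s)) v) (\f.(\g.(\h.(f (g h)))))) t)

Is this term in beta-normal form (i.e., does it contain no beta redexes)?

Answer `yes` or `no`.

Answer: no

Derivation:
Term: ((((((\b.(\c.b)) t) ((\f.(\g.(\h.((f h) (g h))))) s)) v) (\f.(\g.(\h.(f (g h)))))) t)
Found 2 beta redex(es).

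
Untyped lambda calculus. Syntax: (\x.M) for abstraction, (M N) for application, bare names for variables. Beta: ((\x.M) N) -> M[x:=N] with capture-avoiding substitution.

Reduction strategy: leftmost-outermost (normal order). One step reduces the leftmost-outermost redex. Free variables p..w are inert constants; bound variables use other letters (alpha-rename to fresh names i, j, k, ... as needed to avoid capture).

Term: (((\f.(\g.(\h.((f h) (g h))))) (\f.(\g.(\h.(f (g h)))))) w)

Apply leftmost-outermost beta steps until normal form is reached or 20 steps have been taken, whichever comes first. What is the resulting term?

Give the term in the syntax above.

Answer: (\h.(\i.(h ((w h) i))))

Derivation:
Step 0: (((\f.(\g.(\h.((f h) (g h))))) (\f.(\g.(\h.(f (g h)))))) w)
Step 1: ((\g.(\h.(((\f.(\g.(\h.(f (g h))))) h) (g h)))) w)
Step 2: (\h.(((\f.(\g.(\h.(f (g h))))) h) (w h)))
Step 3: (\h.((\g.(\i.(h (g i)))) (w h)))
Step 4: (\h.(\i.(h ((w h) i))))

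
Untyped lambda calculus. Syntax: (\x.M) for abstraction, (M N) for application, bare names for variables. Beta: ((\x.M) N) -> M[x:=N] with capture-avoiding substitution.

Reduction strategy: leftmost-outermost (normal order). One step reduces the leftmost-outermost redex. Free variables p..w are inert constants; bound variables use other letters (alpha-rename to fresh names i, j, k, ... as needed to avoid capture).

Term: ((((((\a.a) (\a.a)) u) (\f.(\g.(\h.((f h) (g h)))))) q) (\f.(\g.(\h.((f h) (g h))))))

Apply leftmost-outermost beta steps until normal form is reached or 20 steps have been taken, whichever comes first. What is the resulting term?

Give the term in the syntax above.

Step 0: ((((((\a.a) (\a.a)) u) (\f.(\g.(\h.((f h) (g h)))))) q) (\f.(\g.(\h.((f h) (g h))))))
Step 1: (((((\a.a) u) (\f.(\g.(\h.((f h) (g h)))))) q) (\f.(\g.(\h.((f h) (g h))))))
Step 2: (((u (\f.(\g.(\h.((f h) (g h)))))) q) (\f.(\g.(\h.((f h) (g h))))))

Answer: (((u (\f.(\g.(\h.((f h) (g h)))))) q) (\f.(\g.(\h.((f h) (g h))))))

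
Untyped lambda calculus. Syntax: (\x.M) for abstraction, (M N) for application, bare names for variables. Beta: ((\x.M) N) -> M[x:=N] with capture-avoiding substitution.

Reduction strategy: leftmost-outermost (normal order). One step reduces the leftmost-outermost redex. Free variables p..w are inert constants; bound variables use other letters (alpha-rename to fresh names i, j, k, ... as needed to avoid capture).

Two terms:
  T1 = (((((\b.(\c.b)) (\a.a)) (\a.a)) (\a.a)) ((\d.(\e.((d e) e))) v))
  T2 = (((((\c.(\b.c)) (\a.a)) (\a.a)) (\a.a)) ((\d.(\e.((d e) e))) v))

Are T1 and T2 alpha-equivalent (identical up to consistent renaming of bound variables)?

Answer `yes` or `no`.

Term 1: (((((\b.(\c.b)) (\a.a)) (\a.a)) (\a.a)) ((\d.(\e.((d e) e))) v))
Term 2: (((((\c.(\b.c)) (\a.a)) (\a.a)) (\a.a)) ((\d.(\e.((d e) e))) v))
Alpha-equivalence: compare structure up to binder renaming.
Result: True

Answer: yes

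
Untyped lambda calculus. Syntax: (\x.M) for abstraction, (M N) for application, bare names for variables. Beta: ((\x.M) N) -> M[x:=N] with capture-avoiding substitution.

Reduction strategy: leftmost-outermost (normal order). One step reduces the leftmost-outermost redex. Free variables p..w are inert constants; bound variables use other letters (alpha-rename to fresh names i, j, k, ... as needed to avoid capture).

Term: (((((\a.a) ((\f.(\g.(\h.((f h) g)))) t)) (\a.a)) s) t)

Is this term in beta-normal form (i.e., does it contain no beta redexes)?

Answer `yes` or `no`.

Answer: no

Derivation:
Term: (((((\a.a) ((\f.(\g.(\h.((f h) g)))) t)) (\a.a)) s) t)
Found 2 beta redex(es).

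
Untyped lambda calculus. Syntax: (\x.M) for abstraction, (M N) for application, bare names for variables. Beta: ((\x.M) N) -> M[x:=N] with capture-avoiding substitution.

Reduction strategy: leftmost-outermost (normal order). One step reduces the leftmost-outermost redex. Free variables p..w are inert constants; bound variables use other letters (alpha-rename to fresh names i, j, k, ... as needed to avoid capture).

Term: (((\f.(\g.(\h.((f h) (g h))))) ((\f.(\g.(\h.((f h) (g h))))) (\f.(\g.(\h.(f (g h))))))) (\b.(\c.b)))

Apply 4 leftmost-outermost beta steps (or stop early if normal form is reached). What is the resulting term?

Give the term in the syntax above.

Answer: (\h.((\i.(((\f.(\g.(\h.(f (g h))))) i) (h i))) ((\b.(\c.b)) h)))

Derivation:
Step 0: (((\f.(\g.(\h.((f h) (g h))))) ((\f.(\g.(\h.((f h) (g h))))) (\f.(\g.(\h.(f (g h))))))) (\b.(\c.b)))
Step 1: ((\g.(\h.((((\f.(\g.(\h.((f h) (g h))))) (\f.(\g.(\h.(f (g h)))))) h) (g h)))) (\b.(\c.b)))
Step 2: (\h.((((\f.(\g.(\h.((f h) (g h))))) (\f.(\g.(\h.(f (g h)))))) h) ((\b.(\c.b)) h)))
Step 3: (\h.(((\g.(\h.(((\f.(\g.(\h.(f (g h))))) h) (g h)))) h) ((\b.(\c.b)) h)))
Step 4: (\h.((\i.(((\f.(\g.(\h.(f (g h))))) i) (h i))) ((\b.(\c.b)) h)))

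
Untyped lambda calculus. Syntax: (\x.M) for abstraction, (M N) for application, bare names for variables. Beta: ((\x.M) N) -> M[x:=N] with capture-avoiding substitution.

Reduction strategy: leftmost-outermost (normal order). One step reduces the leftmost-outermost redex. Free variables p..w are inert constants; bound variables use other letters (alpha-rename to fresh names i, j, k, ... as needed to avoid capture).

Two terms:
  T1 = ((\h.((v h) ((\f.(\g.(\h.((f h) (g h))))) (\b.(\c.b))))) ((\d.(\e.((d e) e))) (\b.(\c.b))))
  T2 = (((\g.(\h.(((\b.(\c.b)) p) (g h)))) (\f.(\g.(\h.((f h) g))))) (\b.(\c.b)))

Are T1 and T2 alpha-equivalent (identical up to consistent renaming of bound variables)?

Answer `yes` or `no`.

Term 1: ((\h.((v h) ((\f.(\g.(\h.((f h) (g h))))) (\b.(\c.b))))) ((\d.(\e.((d e) e))) (\b.(\c.b))))
Term 2: (((\g.(\h.(((\b.(\c.b)) p) (g h)))) (\f.(\g.(\h.((f h) g))))) (\b.(\c.b)))
Alpha-equivalence: compare structure up to binder renaming.
Result: False

Answer: no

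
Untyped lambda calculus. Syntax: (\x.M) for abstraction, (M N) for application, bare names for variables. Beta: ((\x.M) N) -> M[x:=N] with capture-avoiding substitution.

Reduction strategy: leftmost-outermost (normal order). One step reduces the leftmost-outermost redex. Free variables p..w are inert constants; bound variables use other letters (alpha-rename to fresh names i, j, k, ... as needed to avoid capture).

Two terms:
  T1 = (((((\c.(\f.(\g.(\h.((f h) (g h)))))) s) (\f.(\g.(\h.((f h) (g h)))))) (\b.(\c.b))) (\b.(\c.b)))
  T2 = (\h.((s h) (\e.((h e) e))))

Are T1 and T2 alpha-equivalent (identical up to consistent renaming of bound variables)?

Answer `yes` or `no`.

Answer: no

Derivation:
Term 1: (((((\c.(\f.(\g.(\h.((f h) (g h)))))) s) (\f.(\g.(\h.((f h) (g h)))))) (\b.(\c.b))) (\b.(\c.b)))
Term 2: (\h.((s h) (\e.((h e) e))))
Alpha-equivalence: compare structure up to binder renaming.
Result: False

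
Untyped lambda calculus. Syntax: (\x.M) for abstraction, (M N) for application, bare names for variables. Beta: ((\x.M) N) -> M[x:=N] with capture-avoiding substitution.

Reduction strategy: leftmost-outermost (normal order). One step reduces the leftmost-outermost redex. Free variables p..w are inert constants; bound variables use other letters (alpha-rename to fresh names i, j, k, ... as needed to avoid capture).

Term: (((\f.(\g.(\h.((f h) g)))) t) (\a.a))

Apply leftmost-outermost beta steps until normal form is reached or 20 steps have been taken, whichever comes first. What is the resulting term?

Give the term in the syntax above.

Step 0: (((\f.(\g.(\h.((f h) g)))) t) (\a.a))
Step 1: ((\g.(\h.((t h) g))) (\a.a))
Step 2: (\h.((t h) (\a.a)))

Answer: (\h.((t h) (\a.a)))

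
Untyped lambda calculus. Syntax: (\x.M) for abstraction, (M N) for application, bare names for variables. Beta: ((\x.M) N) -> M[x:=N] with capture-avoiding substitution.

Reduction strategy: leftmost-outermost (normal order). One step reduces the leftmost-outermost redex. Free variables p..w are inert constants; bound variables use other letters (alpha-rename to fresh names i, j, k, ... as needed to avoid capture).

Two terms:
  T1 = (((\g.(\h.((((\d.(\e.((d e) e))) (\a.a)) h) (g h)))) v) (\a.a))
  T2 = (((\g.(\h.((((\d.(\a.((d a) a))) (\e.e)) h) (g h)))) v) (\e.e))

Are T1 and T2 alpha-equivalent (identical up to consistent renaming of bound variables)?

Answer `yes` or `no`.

Term 1: (((\g.(\h.((((\d.(\e.((d e) e))) (\a.a)) h) (g h)))) v) (\a.a))
Term 2: (((\g.(\h.((((\d.(\a.((d a) a))) (\e.e)) h) (g h)))) v) (\e.e))
Alpha-equivalence: compare structure up to binder renaming.
Result: True

Answer: yes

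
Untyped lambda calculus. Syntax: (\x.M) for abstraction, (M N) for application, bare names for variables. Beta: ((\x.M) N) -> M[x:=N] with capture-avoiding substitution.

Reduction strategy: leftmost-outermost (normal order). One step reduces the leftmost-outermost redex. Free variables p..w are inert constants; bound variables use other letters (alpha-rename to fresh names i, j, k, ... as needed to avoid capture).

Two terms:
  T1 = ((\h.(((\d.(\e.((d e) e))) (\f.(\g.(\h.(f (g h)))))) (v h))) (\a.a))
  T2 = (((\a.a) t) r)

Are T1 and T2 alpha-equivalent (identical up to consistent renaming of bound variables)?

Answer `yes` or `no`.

Answer: no

Derivation:
Term 1: ((\h.(((\d.(\e.((d e) e))) (\f.(\g.(\h.(f (g h)))))) (v h))) (\a.a))
Term 2: (((\a.a) t) r)
Alpha-equivalence: compare structure up to binder renaming.
Result: False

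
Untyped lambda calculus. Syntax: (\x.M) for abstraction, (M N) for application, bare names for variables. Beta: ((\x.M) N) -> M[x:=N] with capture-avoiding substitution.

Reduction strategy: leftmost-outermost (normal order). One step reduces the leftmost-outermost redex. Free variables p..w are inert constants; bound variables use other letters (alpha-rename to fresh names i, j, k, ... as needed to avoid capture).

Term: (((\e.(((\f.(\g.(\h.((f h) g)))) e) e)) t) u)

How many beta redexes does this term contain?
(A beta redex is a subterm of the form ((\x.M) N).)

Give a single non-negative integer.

Answer: 2

Derivation:
Term: (((\e.(((\f.(\g.(\h.((f h) g)))) e) e)) t) u)
  Redex: ((\e.(((\f.(\g.(\h.((f h) g)))) e) e)) t)
  Redex: ((\f.(\g.(\h.((f h) g)))) e)
Total redexes: 2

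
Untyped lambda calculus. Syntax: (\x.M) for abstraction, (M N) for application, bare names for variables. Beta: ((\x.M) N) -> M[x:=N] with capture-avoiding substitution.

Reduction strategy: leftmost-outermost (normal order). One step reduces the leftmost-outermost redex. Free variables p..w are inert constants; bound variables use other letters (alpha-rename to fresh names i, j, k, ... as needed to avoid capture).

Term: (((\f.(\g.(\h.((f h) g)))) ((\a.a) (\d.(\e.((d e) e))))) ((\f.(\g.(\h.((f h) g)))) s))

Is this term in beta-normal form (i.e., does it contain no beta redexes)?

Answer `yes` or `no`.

Answer: no

Derivation:
Term: (((\f.(\g.(\h.((f h) g)))) ((\a.a) (\d.(\e.((d e) e))))) ((\f.(\g.(\h.((f h) g)))) s))
Found 3 beta redex(es).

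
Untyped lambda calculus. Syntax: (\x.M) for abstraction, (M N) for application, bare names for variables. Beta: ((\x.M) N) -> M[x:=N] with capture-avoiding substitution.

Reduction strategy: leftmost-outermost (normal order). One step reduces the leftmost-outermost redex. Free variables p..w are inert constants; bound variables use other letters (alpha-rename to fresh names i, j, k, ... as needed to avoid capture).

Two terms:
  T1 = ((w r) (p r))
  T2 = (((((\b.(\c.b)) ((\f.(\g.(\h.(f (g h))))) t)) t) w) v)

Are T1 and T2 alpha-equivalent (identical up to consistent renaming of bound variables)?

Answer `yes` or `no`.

Term 1: ((w r) (p r))
Term 2: (((((\b.(\c.b)) ((\f.(\g.(\h.(f (g h))))) t)) t) w) v)
Alpha-equivalence: compare structure up to binder renaming.
Result: False

Answer: no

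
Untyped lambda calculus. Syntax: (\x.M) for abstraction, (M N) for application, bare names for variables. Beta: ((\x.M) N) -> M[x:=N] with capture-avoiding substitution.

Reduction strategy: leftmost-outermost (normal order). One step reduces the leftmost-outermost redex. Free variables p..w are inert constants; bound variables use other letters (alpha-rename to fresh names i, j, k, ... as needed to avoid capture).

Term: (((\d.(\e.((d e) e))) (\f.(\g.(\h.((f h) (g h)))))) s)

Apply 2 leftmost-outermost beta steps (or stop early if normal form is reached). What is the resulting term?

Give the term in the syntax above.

Answer: (((\f.(\g.(\h.((f h) (g h))))) s) s)

Derivation:
Step 0: (((\d.(\e.((d e) e))) (\f.(\g.(\h.((f h) (g h)))))) s)
Step 1: ((\e.(((\f.(\g.(\h.((f h) (g h))))) e) e)) s)
Step 2: (((\f.(\g.(\h.((f h) (g h))))) s) s)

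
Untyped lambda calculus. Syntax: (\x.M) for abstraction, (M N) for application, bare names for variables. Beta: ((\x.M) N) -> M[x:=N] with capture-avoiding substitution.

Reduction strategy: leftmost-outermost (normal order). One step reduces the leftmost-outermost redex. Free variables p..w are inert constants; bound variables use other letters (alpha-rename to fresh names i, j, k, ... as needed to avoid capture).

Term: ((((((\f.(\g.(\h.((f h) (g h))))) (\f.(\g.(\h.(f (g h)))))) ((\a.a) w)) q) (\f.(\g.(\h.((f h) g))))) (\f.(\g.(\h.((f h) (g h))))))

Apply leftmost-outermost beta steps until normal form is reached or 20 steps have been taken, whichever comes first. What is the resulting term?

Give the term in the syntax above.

Answer: ((q ((w q) (\f.(\g.(\h.((f h) g)))))) (\f.(\g.(\h.((f h) (g h))))))

Derivation:
Step 0: ((((((\f.(\g.(\h.((f h) (g h))))) (\f.(\g.(\h.(f (g h)))))) ((\a.a) w)) q) (\f.(\g.(\h.((f h) g))))) (\f.(\g.(\h.((f h) (g h))))))
Step 1: (((((\g.(\h.(((\f.(\g.(\h.(f (g h))))) h) (g h)))) ((\a.a) w)) q) (\f.(\g.(\h.((f h) g))))) (\f.(\g.(\h.((f h) (g h))))))
Step 2: ((((\h.(((\f.(\g.(\h.(f (g h))))) h) (((\a.a) w) h))) q) (\f.(\g.(\h.((f h) g))))) (\f.(\g.(\h.((f h) (g h))))))
Step 3: (((((\f.(\g.(\h.(f (g h))))) q) (((\a.a) w) q)) (\f.(\g.(\h.((f h) g))))) (\f.(\g.(\h.((f h) (g h))))))
Step 4: ((((\g.(\h.(q (g h)))) (((\a.a) w) q)) (\f.(\g.(\h.((f h) g))))) (\f.(\g.(\h.((f h) (g h))))))
Step 5: (((\h.(q ((((\a.a) w) q) h))) (\f.(\g.(\h.((f h) g))))) (\f.(\g.(\h.((f h) (g h))))))
Step 6: ((q ((((\a.a) w) q) (\f.(\g.(\h.((f h) g)))))) (\f.(\g.(\h.((f h) (g h))))))
Step 7: ((q ((w q) (\f.(\g.(\h.((f h) g)))))) (\f.(\g.(\h.((f h) (g h))))))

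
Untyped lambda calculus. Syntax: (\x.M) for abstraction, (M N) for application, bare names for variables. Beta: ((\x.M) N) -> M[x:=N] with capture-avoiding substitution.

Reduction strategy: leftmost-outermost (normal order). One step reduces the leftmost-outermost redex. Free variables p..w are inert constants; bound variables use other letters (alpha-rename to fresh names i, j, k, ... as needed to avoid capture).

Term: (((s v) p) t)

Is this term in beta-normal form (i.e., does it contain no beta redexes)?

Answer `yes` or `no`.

Answer: yes

Derivation:
Term: (((s v) p) t)
No beta redexes found.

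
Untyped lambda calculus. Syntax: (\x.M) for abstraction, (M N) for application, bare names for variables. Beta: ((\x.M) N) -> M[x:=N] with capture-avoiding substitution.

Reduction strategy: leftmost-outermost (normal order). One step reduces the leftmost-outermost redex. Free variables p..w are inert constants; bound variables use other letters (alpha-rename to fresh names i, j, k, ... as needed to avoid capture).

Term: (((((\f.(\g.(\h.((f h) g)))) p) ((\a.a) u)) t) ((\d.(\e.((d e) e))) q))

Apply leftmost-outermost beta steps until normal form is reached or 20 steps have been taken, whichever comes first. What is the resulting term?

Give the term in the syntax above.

Answer: (((p t) u) (\e.((q e) e)))

Derivation:
Step 0: (((((\f.(\g.(\h.((f h) g)))) p) ((\a.a) u)) t) ((\d.(\e.((d e) e))) q))
Step 1: ((((\g.(\h.((p h) g))) ((\a.a) u)) t) ((\d.(\e.((d e) e))) q))
Step 2: (((\h.((p h) ((\a.a) u))) t) ((\d.(\e.((d e) e))) q))
Step 3: (((p t) ((\a.a) u)) ((\d.(\e.((d e) e))) q))
Step 4: (((p t) u) ((\d.(\e.((d e) e))) q))
Step 5: (((p t) u) (\e.((q e) e)))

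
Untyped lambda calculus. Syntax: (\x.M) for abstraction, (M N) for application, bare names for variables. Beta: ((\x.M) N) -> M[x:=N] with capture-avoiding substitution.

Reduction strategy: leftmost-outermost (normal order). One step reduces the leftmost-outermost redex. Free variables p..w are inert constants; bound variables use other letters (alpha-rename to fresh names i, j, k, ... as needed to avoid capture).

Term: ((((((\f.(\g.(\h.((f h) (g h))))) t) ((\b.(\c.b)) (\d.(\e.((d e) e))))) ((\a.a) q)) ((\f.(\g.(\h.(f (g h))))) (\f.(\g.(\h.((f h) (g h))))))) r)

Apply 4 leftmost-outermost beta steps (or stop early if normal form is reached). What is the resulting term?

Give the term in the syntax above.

Answer: ((((t q) (((\b.(\c.b)) (\d.(\e.((d e) e)))) ((\a.a) q))) ((\f.(\g.(\h.(f (g h))))) (\f.(\g.(\h.((f h) (g h))))))) r)

Derivation:
Step 0: ((((((\f.(\g.(\h.((f h) (g h))))) t) ((\b.(\c.b)) (\d.(\e.((d e) e))))) ((\a.a) q)) ((\f.(\g.(\h.(f (g h))))) (\f.(\g.(\h.((f h) (g h))))))) r)
Step 1: (((((\g.(\h.((t h) (g h)))) ((\b.(\c.b)) (\d.(\e.((d e) e))))) ((\a.a) q)) ((\f.(\g.(\h.(f (g h))))) (\f.(\g.(\h.((f h) (g h))))))) r)
Step 2: ((((\h.((t h) (((\b.(\c.b)) (\d.(\e.((d e) e)))) h))) ((\a.a) q)) ((\f.(\g.(\h.(f (g h))))) (\f.(\g.(\h.((f h) (g h))))))) r)
Step 3: ((((t ((\a.a) q)) (((\b.(\c.b)) (\d.(\e.((d e) e)))) ((\a.a) q))) ((\f.(\g.(\h.(f (g h))))) (\f.(\g.(\h.((f h) (g h))))))) r)
Step 4: ((((t q) (((\b.(\c.b)) (\d.(\e.((d e) e)))) ((\a.a) q))) ((\f.(\g.(\h.(f (g h))))) (\f.(\g.(\h.((f h) (g h))))))) r)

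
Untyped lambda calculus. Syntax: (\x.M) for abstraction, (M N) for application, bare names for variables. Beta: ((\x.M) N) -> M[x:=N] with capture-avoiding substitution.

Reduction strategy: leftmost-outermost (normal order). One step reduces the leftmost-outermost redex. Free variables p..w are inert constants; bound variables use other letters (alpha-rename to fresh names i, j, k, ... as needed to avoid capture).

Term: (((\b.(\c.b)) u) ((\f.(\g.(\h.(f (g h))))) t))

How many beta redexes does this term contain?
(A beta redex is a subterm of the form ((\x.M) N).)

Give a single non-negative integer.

Answer: 2

Derivation:
Term: (((\b.(\c.b)) u) ((\f.(\g.(\h.(f (g h))))) t))
  Redex: ((\b.(\c.b)) u)
  Redex: ((\f.(\g.(\h.(f (g h))))) t)
Total redexes: 2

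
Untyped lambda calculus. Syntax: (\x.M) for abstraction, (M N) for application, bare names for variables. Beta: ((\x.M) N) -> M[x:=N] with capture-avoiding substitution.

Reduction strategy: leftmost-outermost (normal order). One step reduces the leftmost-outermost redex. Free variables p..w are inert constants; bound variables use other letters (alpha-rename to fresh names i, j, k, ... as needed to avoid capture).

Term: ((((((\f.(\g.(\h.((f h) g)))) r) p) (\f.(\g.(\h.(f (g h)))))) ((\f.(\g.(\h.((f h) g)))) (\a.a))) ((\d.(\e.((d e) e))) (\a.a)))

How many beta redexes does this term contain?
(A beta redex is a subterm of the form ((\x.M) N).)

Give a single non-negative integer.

Answer: 3

Derivation:
Term: ((((((\f.(\g.(\h.((f h) g)))) r) p) (\f.(\g.(\h.(f (g h)))))) ((\f.(\g.(\h.((f h) g)))) (\a.a))) ((\d.(\e.((d e) e))) (\a.a)))
  Redex: ((\f.(\g.(\h.((f h) g)))) r)
  Redex: ((\f.(\g.(\h.((f h) g)))) (\a.a))
  Redex: ((\d.(\e.((d e) e))) (\a.a))
Total redexes: 3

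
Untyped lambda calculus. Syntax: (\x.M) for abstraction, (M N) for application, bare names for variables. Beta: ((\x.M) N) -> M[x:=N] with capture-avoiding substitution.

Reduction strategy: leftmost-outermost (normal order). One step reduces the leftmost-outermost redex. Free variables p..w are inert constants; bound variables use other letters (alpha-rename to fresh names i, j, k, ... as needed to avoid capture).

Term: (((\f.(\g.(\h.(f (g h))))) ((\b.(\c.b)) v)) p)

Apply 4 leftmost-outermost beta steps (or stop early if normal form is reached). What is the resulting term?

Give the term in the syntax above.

Answer: (\h.v)

Derivation:
Step 0: (((\f.(\g.(\h.(f (g h))))) ((\b.(\c.b)) v)) p)
Step 1: ((\g.(\h.(((\b.(\c.b)) v) (g h)))) p)
Step 2: (\h.(((\b.(\c.b)) v) (p h)))
Step 3: (\h.((\c.v) (p h)))
Step 4: (\h.v)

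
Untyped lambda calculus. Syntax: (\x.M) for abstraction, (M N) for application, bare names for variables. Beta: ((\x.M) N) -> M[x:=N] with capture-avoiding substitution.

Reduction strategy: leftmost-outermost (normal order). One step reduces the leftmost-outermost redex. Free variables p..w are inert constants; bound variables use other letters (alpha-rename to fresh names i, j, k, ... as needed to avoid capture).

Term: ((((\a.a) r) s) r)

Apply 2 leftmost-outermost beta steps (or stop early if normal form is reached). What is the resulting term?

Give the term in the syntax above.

Answer: ((r s) r)

Derivation:
Step 0: ((((\a.a) r) s) r)
Step 1: ((r s) r)
Step 2: (normal form reached)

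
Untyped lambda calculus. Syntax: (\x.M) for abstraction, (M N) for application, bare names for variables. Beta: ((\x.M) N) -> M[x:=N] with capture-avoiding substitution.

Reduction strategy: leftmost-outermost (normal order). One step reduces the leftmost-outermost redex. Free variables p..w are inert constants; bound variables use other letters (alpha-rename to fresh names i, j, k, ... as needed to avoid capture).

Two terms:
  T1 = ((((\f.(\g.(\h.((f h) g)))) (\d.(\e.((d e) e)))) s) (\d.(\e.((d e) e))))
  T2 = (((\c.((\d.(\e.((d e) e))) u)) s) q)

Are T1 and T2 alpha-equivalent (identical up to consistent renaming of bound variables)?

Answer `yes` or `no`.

Answer: no

Derivation:
Term 1: ((((\f.(\g.(\h.((f h) g)))) (\d.(\e.((d e) e)))) s) (\d.(\e.((d e) e))))
Term 2: (((\c.((\d.(\e.((d e) e))) u)) s) q)
Alpha-equivalence: compare structure up to binder renaming.
Result: False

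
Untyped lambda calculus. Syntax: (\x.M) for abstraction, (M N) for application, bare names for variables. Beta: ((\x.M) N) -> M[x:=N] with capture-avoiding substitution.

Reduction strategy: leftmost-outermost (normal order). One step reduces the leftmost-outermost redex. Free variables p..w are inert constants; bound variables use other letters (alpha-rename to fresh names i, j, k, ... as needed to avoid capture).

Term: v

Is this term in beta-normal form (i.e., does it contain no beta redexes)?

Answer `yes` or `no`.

Term: v
No beta redexes found.

Answer: yes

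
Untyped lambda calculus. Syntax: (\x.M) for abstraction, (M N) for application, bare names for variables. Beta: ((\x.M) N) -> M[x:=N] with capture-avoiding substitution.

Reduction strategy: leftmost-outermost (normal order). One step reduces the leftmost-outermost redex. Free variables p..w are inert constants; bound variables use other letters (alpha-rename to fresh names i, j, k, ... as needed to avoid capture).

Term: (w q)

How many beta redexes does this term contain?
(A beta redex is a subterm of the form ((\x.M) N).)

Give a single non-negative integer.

Term: (w q)
  (no redexes)
Total redexes: 0

Answer: 0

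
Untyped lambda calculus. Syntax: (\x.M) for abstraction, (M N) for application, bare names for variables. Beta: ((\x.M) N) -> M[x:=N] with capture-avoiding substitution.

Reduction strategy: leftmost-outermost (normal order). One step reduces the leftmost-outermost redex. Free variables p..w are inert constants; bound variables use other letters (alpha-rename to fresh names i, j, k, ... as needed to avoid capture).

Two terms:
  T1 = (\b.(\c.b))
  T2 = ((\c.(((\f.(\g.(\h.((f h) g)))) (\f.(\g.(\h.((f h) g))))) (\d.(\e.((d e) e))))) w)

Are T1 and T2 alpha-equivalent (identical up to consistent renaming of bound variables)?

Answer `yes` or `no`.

Term 1: (\b.(\c.b))
Term 2: ((\c.(((\f.(\g.(\h.((f h) g)))) (\f.(\g.(\h.((f h) g))))) (\d.(\e.((d e) e))))) w)
Alpha-equivalence: compare structure up to binder renaming.
Result: False

Answer: no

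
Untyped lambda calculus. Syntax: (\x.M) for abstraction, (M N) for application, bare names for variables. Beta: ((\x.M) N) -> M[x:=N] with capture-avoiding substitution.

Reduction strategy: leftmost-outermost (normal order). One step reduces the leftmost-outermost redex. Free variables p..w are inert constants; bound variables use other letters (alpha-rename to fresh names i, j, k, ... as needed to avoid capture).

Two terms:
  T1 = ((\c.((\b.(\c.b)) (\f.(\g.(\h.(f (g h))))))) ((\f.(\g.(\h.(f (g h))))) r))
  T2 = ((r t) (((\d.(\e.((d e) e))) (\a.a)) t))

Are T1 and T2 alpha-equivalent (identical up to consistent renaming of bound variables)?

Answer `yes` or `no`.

Term 1: ((\c.((\b.(\c.b)) (\f.(\g.(\h.(f (g h))))))) ((\f.(\g.(\h.(f (g h))))) r))
Term 2: ((r t) (((\d.(\e.((d e) e))) (\a.a)) t))
Alpha-equivalence: compare structure up to binder renaming.
Result: False

Answer: no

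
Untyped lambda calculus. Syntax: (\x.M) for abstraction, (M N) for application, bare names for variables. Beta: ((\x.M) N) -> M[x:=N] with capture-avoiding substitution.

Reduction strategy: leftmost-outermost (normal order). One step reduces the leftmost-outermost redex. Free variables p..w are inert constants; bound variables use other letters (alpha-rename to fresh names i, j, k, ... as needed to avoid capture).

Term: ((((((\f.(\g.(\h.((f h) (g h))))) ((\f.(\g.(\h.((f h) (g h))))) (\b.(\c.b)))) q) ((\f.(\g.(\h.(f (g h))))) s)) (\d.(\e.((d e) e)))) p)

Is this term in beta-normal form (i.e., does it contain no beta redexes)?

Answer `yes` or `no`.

Term: ((((((\f.(\g.(\h.((f h) (g h))))) ((\f.(\g.(\h.((f h) (g h))))) (\b.(\c.b)))) q) ((\f.(\g.(\h.(f (g h))))) s)) (\d.(\e.((d e) e)))) p)
Found 3 beta redex(es).

Answer: no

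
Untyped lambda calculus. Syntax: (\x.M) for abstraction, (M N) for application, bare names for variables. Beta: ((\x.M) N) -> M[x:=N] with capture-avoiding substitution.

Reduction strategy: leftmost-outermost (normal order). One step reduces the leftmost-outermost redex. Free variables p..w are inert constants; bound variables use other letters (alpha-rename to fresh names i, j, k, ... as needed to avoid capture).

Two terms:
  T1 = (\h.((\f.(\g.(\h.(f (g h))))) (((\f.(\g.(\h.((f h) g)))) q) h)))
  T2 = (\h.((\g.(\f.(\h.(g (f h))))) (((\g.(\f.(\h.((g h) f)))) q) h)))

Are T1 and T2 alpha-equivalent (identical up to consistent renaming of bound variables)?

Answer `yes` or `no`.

Answer: yes

Derivation:
Term 1: (\h.((\f.(\g.(\h.(f (g h))))) (((\f.(\g.(\h.((f h) g)))) q) h)))
Term 2: (\h.((\g.(\f.(\h.(g (f h))))) (((\g.(\f.(\h.((g h) f)))) q) h)))
Alpha-equivalence: compare structure up to binder renaming.
Result: True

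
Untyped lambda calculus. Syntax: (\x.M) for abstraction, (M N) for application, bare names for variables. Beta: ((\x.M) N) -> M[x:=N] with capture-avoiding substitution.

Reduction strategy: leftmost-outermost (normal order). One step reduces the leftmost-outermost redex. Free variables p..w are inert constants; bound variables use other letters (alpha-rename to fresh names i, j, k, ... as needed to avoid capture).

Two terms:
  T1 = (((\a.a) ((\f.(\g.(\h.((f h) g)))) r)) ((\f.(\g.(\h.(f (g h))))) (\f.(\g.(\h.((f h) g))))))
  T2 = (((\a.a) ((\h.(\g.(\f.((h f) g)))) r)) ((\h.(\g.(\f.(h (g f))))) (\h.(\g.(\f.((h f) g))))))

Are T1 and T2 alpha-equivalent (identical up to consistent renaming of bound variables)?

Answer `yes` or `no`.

Term 1: (((\a.a) ((\f.(\g.(\h.((f h) g)))) r)) ((\f.(\g.(\h.(f (g h))))) (\f.(\g.(\h.((f h) g))))))
Term 2: (((\a.a) ((\h.(\g.(\f.((h f) g)))) r)) ((\h.(\g.(\f.(h (g f))))) (\h.(\g.(\f.((h f) g))))))
Alpha-equivalence: compare structure up to binder renaming.
Result: True

Answer: yes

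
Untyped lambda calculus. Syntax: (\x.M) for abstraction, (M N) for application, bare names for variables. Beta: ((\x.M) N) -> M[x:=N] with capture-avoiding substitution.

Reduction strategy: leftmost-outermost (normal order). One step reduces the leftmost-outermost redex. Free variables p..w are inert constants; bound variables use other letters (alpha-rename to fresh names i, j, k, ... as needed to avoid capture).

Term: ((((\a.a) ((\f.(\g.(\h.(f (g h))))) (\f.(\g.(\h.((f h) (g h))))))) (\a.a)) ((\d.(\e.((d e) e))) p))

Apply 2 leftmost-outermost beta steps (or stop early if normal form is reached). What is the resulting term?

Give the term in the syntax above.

Step 0: ((((\a.a) ((\f.(\g.(\h.(f (g h))))) (\f.(\g.(\h.((f h) (g h))))))) (\a.a)) ((\d.(\e.((d e) e))) p))
Step 1: ((((\f.(\g.(\h.(f (g h))))) (\f.(\g.(\h.((f h) (g h)))))) (\a.a)) ((\d.(\e.((d e) e))) p))
Step 2: (((\g.(\h.((\f.(\g.(\h.((f h) (g h))))) (g h)))) (\a.a)) ((\d.(\e.((d e) e))) p))

Answer: (((\g.(\h.((\f.(\g.(\h.((f h) (g h))))) (g h)))) (\a.a)) ((\d.(\e.((d e) e))) p))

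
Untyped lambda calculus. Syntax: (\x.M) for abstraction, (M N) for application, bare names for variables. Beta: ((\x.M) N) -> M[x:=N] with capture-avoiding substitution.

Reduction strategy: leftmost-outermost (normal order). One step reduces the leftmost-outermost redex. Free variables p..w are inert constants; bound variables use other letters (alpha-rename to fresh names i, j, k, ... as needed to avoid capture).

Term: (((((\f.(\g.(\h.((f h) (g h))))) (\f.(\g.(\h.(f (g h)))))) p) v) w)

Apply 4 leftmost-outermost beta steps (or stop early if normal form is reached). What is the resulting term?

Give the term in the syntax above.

Answer: (((\g.(\h.(v (g h)))) (p v)) w)

Derivation:
Step 0: (((((\f.(\g.(\h.((f h) (g h))))) (\f.(\g.(\h.(f (g h)))))) p) v) w)
Step 1: ((((\g.(\h.(((\f.(\g.(\h.(f (g h))))) h) (g h)))) p) v) w)
Step 2: (((\h.(((\f.(\g.(\h.(f (g h))))) h) (p h))) v) w)
Step 3: ((((\f.(\g.(\h.(f (g h))))) v) (p v)) w)
Step 4: (((\g.(\h.(v (g h)))) (p v)) w)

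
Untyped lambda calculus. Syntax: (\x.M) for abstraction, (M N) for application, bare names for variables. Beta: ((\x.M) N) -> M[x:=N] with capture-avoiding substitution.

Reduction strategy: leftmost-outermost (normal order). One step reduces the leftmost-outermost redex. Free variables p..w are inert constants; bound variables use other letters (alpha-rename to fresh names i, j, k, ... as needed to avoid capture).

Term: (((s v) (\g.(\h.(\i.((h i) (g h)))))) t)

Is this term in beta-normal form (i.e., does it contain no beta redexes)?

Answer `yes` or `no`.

Answer: yes

Derivation:
Term: (((s v) (\g.(\h.(\i.((h i) (g h)))))) t)
No beta redexes found.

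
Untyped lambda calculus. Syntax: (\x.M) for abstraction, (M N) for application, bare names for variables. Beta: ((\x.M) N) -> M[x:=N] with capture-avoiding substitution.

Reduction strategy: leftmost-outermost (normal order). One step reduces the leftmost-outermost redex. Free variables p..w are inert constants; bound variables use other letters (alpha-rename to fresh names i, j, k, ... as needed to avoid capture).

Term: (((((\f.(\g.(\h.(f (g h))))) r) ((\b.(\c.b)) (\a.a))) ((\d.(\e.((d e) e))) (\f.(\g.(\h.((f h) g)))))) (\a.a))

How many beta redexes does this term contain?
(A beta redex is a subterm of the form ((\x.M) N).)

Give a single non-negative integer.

Term: (((((\f.(\g.(\h.(f (g h))))) r) ((\b.(\c.b)) (\a.a))) ((\d.(\e.((d e) e))) (\f.(\g.(\h.((f h) g)))))) (\a.a))
  Redex: ((\f.(\g.(\h.(f (g h))))) r)
  Redex: ((\b.(\c.b)) (\a.a))
  Redex: ((\d.(\e.((d e) e))) (\f.(\g.(\h.((f h) g)))))
Total redexes: 3

Answer: 3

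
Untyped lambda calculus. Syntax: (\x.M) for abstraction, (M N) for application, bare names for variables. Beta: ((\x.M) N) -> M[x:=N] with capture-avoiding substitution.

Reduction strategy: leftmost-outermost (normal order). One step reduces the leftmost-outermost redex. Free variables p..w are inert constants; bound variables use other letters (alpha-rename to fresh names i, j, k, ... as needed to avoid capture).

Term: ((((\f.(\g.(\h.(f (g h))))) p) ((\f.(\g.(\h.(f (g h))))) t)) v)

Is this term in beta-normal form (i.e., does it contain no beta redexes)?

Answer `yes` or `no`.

Answer: no

Derivation:
Term: ((((\f.(\g.(\h.(f (g h))))) p) ((\f.(\g.(\h.(f (g h))))) t)) v)
Found 2 beta redex(es).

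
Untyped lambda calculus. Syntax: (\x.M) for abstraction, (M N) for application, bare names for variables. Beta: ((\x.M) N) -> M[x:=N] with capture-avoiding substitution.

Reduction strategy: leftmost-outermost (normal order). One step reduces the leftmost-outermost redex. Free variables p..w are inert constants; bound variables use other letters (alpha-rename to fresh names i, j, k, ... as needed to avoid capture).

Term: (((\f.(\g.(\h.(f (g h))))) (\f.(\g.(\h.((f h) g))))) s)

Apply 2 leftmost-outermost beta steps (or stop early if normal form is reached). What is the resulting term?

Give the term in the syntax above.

Answer: (\h.((\f.(\g.(\h.((f h) g)))) (s h)))

Derivation:
Step 0: (((\f.(\g.(\h.(f (g h))))) (\f.(\g.(\h.((f h) g))))) s)
Step 1: ((\g.(\h.((\f.(\g.(\h.((f h) g)))) (g h)))) s)
Step 2: (\h.((\f.(\g.(\h.((f h) g)))) (s h)))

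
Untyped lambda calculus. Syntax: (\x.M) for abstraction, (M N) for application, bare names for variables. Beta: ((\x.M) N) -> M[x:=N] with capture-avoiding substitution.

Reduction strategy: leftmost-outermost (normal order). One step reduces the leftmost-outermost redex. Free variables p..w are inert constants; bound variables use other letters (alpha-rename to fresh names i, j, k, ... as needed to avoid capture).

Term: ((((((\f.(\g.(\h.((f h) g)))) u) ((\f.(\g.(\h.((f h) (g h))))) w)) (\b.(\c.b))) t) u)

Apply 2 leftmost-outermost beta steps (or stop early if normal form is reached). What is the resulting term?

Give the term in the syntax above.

Answer: ((((\h.((u h) ((\f.(\g.(\h.((f h) (g h))))) w))) (\b.(\c.b))) t) u)

Derivation:
Step 0: ((((((\f.(\g.(\h.((f h) g)))) u) ((\f.(\g.(\h.((f h) (g h))))) w)) (\b.(\c.b))) t) u)
Step 1: (((((\g.(\h.((u h) g))) ((\f.(\g.(\h.((f h) (g h))))) w)) (\b.(\c.b))) t) u)
Step 2: ((((\h.((u h) ((\f.(\g.(\h.((f h) (g h))))) w))) (\b.(\c.b))) t) u)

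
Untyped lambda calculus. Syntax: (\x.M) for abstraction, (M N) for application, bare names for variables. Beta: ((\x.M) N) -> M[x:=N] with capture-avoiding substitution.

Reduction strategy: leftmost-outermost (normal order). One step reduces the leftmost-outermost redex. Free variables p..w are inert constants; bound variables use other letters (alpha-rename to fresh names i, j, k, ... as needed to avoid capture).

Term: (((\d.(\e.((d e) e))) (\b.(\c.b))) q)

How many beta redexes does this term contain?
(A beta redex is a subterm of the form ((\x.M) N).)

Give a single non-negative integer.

Term: (((\d.(\e.((d e) e))) (\b.(\c.b))) q)
  Redex: ((\d.(\e.((d e) e))) (\b.(\c.b)))
Total redexes: 1

Answer: 1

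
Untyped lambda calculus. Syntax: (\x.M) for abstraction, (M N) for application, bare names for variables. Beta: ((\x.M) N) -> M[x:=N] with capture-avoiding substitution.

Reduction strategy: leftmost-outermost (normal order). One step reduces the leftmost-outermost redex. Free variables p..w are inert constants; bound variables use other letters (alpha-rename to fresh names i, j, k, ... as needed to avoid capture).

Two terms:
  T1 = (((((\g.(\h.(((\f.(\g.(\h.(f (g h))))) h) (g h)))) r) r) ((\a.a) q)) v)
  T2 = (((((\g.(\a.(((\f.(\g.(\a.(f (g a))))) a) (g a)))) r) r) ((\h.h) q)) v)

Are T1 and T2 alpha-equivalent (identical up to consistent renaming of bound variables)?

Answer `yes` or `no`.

Answer: yes

Derivation:
Term 1: (((((\g.(\h.(((\f.(\g.(\h.(f (g h))))) h) (g h)))) r) r) ((\a.a) q)) v)
Term 2: (((((\g.(\a.(((\f.(\g.(\a.(f (g a))))) a) (g a)))) r) r) ((\h.h) q)) v)
Alpha-equivalence: compare structure up to binder renaming.
Result: True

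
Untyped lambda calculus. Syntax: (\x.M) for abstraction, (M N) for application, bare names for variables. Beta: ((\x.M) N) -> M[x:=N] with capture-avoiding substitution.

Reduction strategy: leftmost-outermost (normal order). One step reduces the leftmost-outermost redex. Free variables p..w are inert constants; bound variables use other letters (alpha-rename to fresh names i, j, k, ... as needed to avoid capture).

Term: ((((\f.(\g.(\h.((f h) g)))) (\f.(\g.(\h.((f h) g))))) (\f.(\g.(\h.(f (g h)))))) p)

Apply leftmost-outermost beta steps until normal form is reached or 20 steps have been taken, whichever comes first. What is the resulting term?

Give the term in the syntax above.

Step 0: ((((\f.(\g.(\h.((f h) g)))) (\f.(\g.(\h.((f h) g))))) (\f.(\g.(\h.(f (g h)))))) p)
Step 1: (((\g.(\h.(((\f.(\g.(\h.((f h) g)))) h) g))) (\f.(\g.(\h.(f (g h)))))) p)
Step 2: ((\h.(((\f.(\g.(\h.((f h) g)))) h) (\f.(\g.(\h.(f (g h))))))) p)
Step 3: (((\f.(\g.(\h.((f h) g)))) p) (\f.(\g.(\h.(f (g h))))))
Step 4: ((\g.(\h.((p h) g))) (\f.(\g.(\h.(f (g h))))))
Step 5: (\h.((p h) (\f.(\g.(\h.(f (g h)))))))

Answer: (\h.((p h) (\f.(\g.(\h.(f (g h)))))))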